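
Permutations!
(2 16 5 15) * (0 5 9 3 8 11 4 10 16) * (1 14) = (0 5 15 2)(1 14)(3 8 11 4 10 16 9) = [5, 14, 0, 8, 10, 15, 6, 7, 11, 3, 16, 4, 12, 13, 1, 2, 9]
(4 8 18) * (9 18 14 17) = [0, 1, 2, 3, 8, 5, 6, 7, 14, 18, 10, 11, 12, 13, 17, 15, 16, 9, 4] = (4 8 14 17 9 18)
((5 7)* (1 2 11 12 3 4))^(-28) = (1 11 3)(2 12 4)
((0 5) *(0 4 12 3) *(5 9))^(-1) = (0 3 12 4 5 9)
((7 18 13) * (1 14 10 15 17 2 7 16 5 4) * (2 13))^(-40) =((1 14 10 15 17 13 16 5 4)(2 7 18))^(-40) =(1 13 14 16 10 5 15 4 17)(2 18 7)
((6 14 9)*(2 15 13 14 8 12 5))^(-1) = (2 5 12 8 6 9 14 13 15)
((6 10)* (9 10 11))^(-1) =(6 10 9 11)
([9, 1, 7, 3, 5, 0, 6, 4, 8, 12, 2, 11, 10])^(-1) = (0 5 4 7 2 10 12 9)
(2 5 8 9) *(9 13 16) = (2 5 8 13 16 9) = [0, 1, 5, 3, 4, 8, 6, 7, 13, 2, 10, 11, 12, 16, 14, 15, 9]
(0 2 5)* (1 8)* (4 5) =(0 2 4 5)(1 8) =[2, 8, 4, 3, 5, 0, 6, 7, 1]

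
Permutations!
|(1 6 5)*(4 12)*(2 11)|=6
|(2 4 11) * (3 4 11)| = |(2 11)(3 4)| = 2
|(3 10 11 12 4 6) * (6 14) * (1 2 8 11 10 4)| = 20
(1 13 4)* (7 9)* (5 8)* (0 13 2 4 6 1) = [13, 2, 4, 3, 0, 8, 1, 9, 5, 7, 10, 11, 12, 6] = (0 13 6 1 2 4)(5 8)(7 9)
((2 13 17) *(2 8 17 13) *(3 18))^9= ((3 18)(8 17))^9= (3 18)(8 17)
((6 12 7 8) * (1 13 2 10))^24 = (13)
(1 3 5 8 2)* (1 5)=[0, 3, 5, 1, 4, 8, 6, 7, 2]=(1 3)(2 5 8)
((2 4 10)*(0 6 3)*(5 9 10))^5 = (10)(0 3 6)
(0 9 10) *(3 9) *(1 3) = (0 1 3 9 10) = [1, 3, 2, 9, 4, 5, 6, 7, 8, 10, 0]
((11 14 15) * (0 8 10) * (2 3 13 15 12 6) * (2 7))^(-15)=(2 15 12)(3 11 6)(7 13 14)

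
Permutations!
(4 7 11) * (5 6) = (4 7 11)(5 6) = [0, 1, 2, 3, 7, 6, 5, 11, 8, 9, 10, 4]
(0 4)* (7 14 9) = (0 4)(7 14 9) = [4, 1, 2, 3, 0, 5, 6, 14, 8, 7, 10, 11, 12, 13, 9]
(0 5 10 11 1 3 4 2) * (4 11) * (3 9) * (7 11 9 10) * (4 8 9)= (0 5 7 11 1 10 8 9 3 4 2)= [5, 10, 0, 4, 2, 7, 6, 11, 9, 3, 8, 1]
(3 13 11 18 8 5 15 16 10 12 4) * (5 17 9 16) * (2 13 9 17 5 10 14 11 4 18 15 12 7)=(2 13 4 3 9 16 14 11 15 10 7)(5 12 18 8)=[0, 1, 13, 9, 3, 12, 6, 2, 5, 16, 7, 15, 18, 4, 11, 10, 14, 17, 8]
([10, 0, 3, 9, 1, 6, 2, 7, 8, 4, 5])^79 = [4, 9, 5, 6, 3, 0, 10, 7, 8, 2, 1]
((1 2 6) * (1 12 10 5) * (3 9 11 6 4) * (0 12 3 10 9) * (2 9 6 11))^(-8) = (12)(1 10 2)(4 9 5)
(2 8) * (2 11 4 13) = (2 8 11 4 13) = [0, 1, 8, 3, 13, 5, 6, 7, 11, 9, 10, 4, 12, 2]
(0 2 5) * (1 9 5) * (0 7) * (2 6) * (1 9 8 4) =[6, 8, 9, 3, 1, 7, 2, 0, 4, 5] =(0 6 2 9 5 7)(1 8 4)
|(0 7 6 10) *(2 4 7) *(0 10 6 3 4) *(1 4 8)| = 10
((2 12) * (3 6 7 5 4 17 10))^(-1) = (2 12)(3 10 17 4 5 7 6)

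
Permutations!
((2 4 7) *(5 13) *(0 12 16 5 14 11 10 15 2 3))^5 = ((0 12 16 5 13 14 11 10 15 2 4 7 3))^5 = (0 14 4 16 10 3 13 2 12 11 7 5 15)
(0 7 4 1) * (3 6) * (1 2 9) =(0 7 4 2 9 1)(3 6) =[7, 0, 9, 6, 2, 5, 3, 4, 8, 1]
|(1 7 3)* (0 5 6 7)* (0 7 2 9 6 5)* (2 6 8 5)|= |(1 7 3)(2 9 8 5)|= 12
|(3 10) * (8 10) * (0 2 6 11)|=12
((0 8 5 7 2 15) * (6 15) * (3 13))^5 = ((0 8 5 7 2 6 15)(3 13))^5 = (0 6 7 8 15 2 5)(3 13)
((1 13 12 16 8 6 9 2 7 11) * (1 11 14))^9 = (1 14 7 2 9 6 8 16 12 13)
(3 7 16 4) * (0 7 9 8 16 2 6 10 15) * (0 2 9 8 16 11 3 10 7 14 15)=(0 14 15 2 6 7 9 16 4 10)(3 8 11)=[14, 1, 6, 8, 10, 5, 7, 9, 11, 16, 0, 3, 12, 13, 15, 2, 4]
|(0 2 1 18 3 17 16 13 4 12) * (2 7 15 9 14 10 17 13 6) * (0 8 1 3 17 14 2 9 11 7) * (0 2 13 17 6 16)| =24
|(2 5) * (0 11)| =2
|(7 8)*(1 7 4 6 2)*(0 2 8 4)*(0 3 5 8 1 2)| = |(1 7 4 6)(3 5 8)| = 12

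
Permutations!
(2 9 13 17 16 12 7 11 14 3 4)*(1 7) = (1 7 11 14 3 4 2 9 13 17 16 12) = [0, 7, 9, 4, 2, 5, 6, 11, 8, 13, 10, 14, 1, 17, 3, 15, 12, 16]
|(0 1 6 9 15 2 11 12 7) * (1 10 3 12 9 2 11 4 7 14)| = 30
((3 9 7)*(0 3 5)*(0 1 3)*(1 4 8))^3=((1 3 9 7 5 4 8))^3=(1 7 8 9 4 3 5)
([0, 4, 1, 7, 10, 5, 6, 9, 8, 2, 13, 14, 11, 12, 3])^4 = (1 12 7 4 11 9 10 14 2 13 3)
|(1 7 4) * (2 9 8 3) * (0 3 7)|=8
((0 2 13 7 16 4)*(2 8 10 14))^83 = (0 10 2 7 4 8 14 13 16)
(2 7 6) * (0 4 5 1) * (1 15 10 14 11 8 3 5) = [4, 0, 7, 5, 1, 15, 2, 6, 3, 9, 14, 8, 12, 13, 11, 10] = (0 4 1)(2 7 6)(3 5 15 10 14 11 8)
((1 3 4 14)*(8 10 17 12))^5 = (1 3 4 14)(8 10 17 12)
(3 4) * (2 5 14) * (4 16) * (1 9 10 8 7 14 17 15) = (1 9 10 8 7 14 2 5 17 15)(3 16 4) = [0, 9, 5, 16, 3, 17, 6, 14, 7, 10, 8, 11, 12, 13, 2, 1, 4, 15]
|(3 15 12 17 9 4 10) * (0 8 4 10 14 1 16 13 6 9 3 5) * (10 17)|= 15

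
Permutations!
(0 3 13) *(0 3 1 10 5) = (0 1 10 5)(3 13) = [1, 10, 2, 13, 4, 0, 6, 7, 8, 9, 5, 11, 12, 3]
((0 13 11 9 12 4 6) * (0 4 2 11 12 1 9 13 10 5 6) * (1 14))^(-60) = ((0 10 5 6 4)(1 9 14)(2 11 13 12))^(-60) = (14)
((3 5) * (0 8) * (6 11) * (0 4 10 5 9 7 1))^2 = (11)(0 4 5 9 1 8 10 3 7)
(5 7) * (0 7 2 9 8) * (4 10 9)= (0 7 5 2 4 10 9 8)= [7, 1, 4, 3, 10, 2, 6, 5, 0, 8, 9]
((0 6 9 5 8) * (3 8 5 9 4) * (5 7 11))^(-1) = ((0 6 4 3 8)(5 7 11))^(-1) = (0 8 3 4 6)(5 11 7)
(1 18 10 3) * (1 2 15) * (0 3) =(0 3 2 15 1 18 10) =[3, 18, 15, 2, 4, 5, 6, 7, 8, 9, 0, 11, 12, 13, 14, 1, 16, 17, 10]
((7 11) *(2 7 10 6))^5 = (11)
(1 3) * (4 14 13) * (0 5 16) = (0 5 16)(1 3)(4 14 13) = [5, 3, 2, 1, 14, 16, 6, 7, 8, 9, 10, 11, 12, 4, 13, 15, 0]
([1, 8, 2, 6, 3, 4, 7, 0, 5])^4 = (0 4)(1 3)(5 7)(6 8)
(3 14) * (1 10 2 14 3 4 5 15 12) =[0, 10, 14, 3, 5, 15, 6, 7, 8, 9, 2, 11, 1, 13, 4, 12] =(1 10 2 14 4 5 15 12)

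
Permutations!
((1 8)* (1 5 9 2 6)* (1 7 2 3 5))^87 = (9)(1 8)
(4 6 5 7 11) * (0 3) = (0 3)(4 6 5 7 11) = [3, 1, 2, 0, 6, 7, 5, 11, 8, 9, 10, 4]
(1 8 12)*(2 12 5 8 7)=(1 7 2 12)(5 8)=[0, 7, 12, 3, 4, 8, 6, 2, 5, 9, 10, 11, 1]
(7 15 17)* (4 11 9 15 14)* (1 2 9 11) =[0, 2, 9, 3, 1, 5, 6, 14, 8, 15, 10, 11, 12, 13, 4, 17, 16, 7] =(1 2 9 15 17 7 14 4)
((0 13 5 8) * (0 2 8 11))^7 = (0 11 5 13)(2 8) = ((0 13 5 11)(2 8))^7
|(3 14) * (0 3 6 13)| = |(0 3 14 6 13)| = 5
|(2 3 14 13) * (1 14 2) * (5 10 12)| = |(1 14 13)(2 3)(5 10 12)| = 6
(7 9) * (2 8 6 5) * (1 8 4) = (1 8 6 5 2 4)(7 9) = [0, 8, 4, 3, 1, 2, 5, 9, 6, 7]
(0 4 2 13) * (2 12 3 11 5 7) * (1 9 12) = (0 4 1 9 12 3 11 5 7 2 13) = [4, 9, 13, 11, 1, 7, 6, 2, 8, 12, 10, 5, 3, 0]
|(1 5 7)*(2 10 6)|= |(1 5 7)(2 10 6)|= 3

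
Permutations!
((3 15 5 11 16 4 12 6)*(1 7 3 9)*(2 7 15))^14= ((1 15 5 11 16 4 12 6 9)(2 7 3))^14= (1 4 15 12 5 6 11 9 16)(2 3 7)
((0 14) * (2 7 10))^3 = (0 14)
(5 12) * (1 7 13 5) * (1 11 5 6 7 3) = (1 3)(5 12 11)(6 7 13) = [0, 3, 2, 1, 4, 12, 7, 13, 8, 9, 10, 5, 11, 6]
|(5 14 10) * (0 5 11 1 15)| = |(0 5 14 10 11 1 15)| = 7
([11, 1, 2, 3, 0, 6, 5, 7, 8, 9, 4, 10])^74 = [10, 1, 2, 3, 11, 5, 6, 7, 8, 9, 0, 4]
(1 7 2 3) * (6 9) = [0, 7, 3, 1, 4, 5, 9, 2, 8, 6] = (1 7 2 3)(6 9)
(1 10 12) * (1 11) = [0, 10, 2, 3, 4, 5, 6, 7, 8, 9, 12, 1, 11] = (1 10 12 11)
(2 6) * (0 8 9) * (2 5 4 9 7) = (0 8 7 2 6 5 4 9) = [8, 1, 6, 3, 9, 4, 5, 2, 7, 0]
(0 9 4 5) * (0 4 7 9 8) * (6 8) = (0 6 8)(4 5)(7 9) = [6, 1, 2, 3, 5, 4, 8, 9, 0, 7]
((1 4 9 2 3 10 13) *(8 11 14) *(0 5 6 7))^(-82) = ((0 5 6 7)(1 4 9 2 3 10 13)(8 11 14))^(-82) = (0 6)(1 9 3 13 4 2 10)(5 7)(8 14 11)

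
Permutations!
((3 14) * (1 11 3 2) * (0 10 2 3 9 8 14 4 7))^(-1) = ((0 10 2 1 11 9 8 14 3 4 7))^(-1) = (0 7 4 3 14 8 9 11 1 2 10)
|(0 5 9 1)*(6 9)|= |(0 5 6 9 1)|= 5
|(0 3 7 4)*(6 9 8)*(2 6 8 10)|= |(0 3 7 4)(2 6 9 10)|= 4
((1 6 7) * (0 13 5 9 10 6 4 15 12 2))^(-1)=(0 2 12 15 4 1 7 6 10 9 5 13)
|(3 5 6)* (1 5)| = 4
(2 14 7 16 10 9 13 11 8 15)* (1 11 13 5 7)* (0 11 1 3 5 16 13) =(0 11 8 15 2 14 3 5 7 13)(9 16 10) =[11, 1, 14, 5, 4, 7, 6, 13, 15, 16, 9, 8, 12, 0, 3, 2, 10]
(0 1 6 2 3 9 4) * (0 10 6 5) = [1, 5, 3, 9, 10, 0, 2, 7, 8, 4, 6] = (0 1 5)(2 3 9 4 10 6)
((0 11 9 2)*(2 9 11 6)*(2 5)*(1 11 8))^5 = ((0 6 5 2)(1 11 8))^5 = (0 6 5 2)(1 8 11)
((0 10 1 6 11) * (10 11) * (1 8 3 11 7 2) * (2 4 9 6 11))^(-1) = ((0 7 4 9 6 10 8 3 2 1 11))^(-1) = (0 11 1 2 3 8 10 6 9 4 7)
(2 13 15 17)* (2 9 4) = (2 13 15 17 9 4) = [0, 1, 13, 3, 2, 5, 6, 7, 8, 4, 10, 11, 12, 15, 14, 17, 16, 9]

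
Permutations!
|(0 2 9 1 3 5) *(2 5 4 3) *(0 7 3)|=|(0 5 7 3 4)(1 2 9)|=15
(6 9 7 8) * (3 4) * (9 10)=(3 4)(6 10 9 7 8)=[0, 1, 2, 4, 3, 5, 10, 8, 6, 7, 9]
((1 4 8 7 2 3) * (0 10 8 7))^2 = ((0 10 8)(1 4 7 2 3))^2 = (0 8 10)(1 7 3 4 2)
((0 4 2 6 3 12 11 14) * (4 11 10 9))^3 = (14)(2 12 4 3 9 6 10)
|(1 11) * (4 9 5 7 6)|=10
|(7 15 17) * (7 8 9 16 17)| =4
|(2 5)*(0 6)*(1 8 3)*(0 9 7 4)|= |(0 6 9 7 4)(1 8 3)(2 5)|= 30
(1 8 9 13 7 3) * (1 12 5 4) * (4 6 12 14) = (1 8 9 13 7 3 14 4)(5 6 12) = [0, 8, 2, 14, 1, 6, 12, 3, 9, 13, 10, 11, 5, 7, 4]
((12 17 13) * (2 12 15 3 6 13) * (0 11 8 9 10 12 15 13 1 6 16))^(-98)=(0 11 8 9 10 12 17 2 15 3 16)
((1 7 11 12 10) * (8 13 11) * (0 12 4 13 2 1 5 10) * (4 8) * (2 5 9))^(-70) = (13)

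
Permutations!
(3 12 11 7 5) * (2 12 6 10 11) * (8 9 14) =[0, 1, 12, 6, 4, 3, 10, 5, 9, 14, 11, 7, 2, 13, 8] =(2 12)(3 6 10 11 7 5)(8 9 14)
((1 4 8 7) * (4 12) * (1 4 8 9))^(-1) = (1 9 4 7 8 12)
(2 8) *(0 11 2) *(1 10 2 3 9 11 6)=[6, 10, 8, 9, 4, 5, 1, 7, 0, 11, 2, 3]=(0 6 1 10 2 8)(3 9 11)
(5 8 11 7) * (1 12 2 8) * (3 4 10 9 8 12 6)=(1 6 3 4 10 9 8 11 7 5)(2 12)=[0, 6, 12, 4, 10, 1, 3, 5, 11, 8, 9, 7, 2]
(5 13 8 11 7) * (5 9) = [0, 1, 2, 3, 4, 13, 6, 9, 11, 5, 10, 7, 12, 8] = (5 13 8 11 7 9)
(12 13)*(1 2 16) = [0, 2, 16, 3, 4, 5, 6, 7, 8, 9, 10, 11, 13, 12, 14, 15, 1] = (1 2 16)(12 13)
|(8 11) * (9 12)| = 2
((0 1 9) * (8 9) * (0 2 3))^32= ((0 1 8 9 2 3))^32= (0 8 2)(1 9 3)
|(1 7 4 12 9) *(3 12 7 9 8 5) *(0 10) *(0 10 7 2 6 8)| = |(0 7 4 2 6 8 5 3 12)(1 9)| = 18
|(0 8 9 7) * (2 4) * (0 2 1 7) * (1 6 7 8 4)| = |(0 4 6 7 2 1 8 9)| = 8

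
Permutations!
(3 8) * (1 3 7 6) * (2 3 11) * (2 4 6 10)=(1 11 4 6)(2 3 8 7 10)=[0, 11, 3, 8, 6, 5, 1, 10, 7, 9, 2, 4]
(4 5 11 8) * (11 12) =[0, 1, 2, 3, 5, 12, 6, 7, 4, 9, 10, 8, 11] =(4 5 12 11 8)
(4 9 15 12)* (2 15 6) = (2 15 12 4 9 6) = [0, 1, 15, 3, 9, 5, 2, 7, 8, 6, 10, 11, 4, 13, 14, 12]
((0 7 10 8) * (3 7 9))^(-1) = (0 8 10 7 3 9)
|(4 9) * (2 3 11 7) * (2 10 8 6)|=14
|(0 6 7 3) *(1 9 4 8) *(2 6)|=20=|(0 2 6 7 3)(1 9 4 8)|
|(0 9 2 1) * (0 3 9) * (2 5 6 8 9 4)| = 4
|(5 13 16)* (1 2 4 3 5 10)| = 8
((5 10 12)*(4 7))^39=((4 7)(5 10 12))^39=(12)(4 7)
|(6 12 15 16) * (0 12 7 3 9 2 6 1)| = 5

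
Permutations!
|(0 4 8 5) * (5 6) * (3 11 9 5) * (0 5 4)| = 6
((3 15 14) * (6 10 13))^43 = ((3 15 14)(6 10 13))^43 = (3 15 14)(6 10 13)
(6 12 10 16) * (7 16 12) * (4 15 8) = (4 15 8)(6 7 16)(10 12) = [0, 1, 2, 3, 15, 5, 7, 16, 4, 9, 12, 11, 10, 13, 14, 8, 6]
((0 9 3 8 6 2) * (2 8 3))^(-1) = (0 2 9)(6 8) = ((0 9 2)(6 8))^(-1)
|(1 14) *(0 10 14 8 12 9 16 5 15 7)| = 11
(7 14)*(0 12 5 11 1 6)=[12, 6, 2, 3, 4, 11, 0, 14, 8, 9, 10, 1, 5, 13, 7]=(0 12 5 11 1 6)(7 14)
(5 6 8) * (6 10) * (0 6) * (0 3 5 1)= (0 6 8 1)(3 5 10)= [6, 0, 2, 5, 4, 10, 8, 7, 1, 9, 3]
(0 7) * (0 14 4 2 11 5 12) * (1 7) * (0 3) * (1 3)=(0 3)(1 7 14 4 2 11 5 12)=[3, 7, 11, 0, 2, 12, 6, 14, 8, 9, 10, 5, 1, 13, 4]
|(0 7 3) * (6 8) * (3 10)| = |(0 7 10 3)(6 8)| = 4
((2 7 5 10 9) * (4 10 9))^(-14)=(10)(2 5)(7 9)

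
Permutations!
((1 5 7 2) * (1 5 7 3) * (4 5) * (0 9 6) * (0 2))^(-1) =(0 7 1 3 5 4 2 6 9)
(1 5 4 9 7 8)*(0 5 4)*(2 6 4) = (0 5)(1 2 6 4 9 7 8) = [5, 2, 6, 3, 9, 0, 4, 8, 1, 7]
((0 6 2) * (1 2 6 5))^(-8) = (6)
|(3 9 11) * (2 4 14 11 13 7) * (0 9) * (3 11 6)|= |(0 9 13 7 2 4 14 6 3)|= 9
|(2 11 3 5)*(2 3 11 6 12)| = 6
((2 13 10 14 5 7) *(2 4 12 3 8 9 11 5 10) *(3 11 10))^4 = (3 14 10 9 8)(4 7 5 11 12)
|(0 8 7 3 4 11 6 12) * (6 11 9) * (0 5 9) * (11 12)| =|(0 8 7 3 4)(5 9 6 11 12)| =5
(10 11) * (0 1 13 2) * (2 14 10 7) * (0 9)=(0 1 13 14 10 11 7 2 9)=[1, 13, 9, 3, 4, 5, 6, 2, 8, 0, 11, 7, 12, 14, 10]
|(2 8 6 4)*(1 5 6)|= |(1 5 6 4 2 8)|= 6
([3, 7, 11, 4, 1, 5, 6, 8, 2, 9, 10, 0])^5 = [8, 0, 1, 2, 11, 5, 6, 3, 4, 9, 10, 7]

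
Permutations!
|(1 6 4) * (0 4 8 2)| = 6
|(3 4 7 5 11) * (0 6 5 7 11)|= |(0 6 5)(3 4 11)|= 3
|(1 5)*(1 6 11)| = |(1 5 6 11)| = 4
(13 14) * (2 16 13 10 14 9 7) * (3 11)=[0, 1, 16, 11, 4, 5, 6, 2, 8, 7, 14, 3, 12, 9, 10, 15, 13]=(2 16 13 9 7)(3 11)(10 14)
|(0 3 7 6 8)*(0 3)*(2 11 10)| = 12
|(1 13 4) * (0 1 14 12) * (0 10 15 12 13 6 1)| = 6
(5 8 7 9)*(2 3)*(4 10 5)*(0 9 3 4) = [9, 1, 4, 2, 10, 8, 6, 3, 7, 0, 5] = (0 9)(2 4 10 5 8 7 3)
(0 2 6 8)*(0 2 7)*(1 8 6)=(0 7)(1 8 2)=[7, 8, 1, 3, 4, 5, 6, 0, 2]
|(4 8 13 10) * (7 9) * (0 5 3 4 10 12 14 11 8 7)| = |(0 5 3 4 7 9)(8 13 12 14 11)| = 30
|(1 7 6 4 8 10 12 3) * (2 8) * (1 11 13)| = 11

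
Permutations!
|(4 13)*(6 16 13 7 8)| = 6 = |(4 7 8 6 16 13)|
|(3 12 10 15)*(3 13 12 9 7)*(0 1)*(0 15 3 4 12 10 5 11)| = |(0 1 15 13 10 3 9 7 4 12 5 11)| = 12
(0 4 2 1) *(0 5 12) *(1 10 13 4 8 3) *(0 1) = (0 8 3)(1 5 12)(2 10 13 4) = [8, 5, 10, 0, 2, 12, 6, 7, 3, 9, 13, 11, 1, 4]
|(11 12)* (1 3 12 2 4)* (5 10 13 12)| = 9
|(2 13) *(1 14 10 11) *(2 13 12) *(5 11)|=10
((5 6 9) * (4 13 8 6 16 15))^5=(4 5 8 15 9 13 16 6)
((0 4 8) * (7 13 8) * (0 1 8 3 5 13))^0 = (13)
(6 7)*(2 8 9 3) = (2 8 9 3)(6 7) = [0, 1, 8, 2, 4, 5, 7, 6, 9, 3]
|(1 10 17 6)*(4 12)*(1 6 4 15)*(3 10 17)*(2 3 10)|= |(1 17 4 12 15)(2 3)|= 10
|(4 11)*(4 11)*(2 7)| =2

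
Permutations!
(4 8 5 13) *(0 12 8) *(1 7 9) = [12, 7, 2, 3, 0, 13, 6, 9, 5, 1, 10, 11, 8, 4] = (0 12 8 5 13 4)(1 7 9)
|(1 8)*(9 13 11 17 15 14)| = 6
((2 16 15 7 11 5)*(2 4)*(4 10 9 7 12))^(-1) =((2 16 15 12 4)(5 10 9 7 11))^(-1) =(2 4 12 15 16)(5 11 7 9 10)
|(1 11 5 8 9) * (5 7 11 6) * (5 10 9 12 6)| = 14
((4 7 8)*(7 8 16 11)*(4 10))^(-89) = ((4 8 10)(7 16 11))^(-89) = (4 8 10)(7 16 11)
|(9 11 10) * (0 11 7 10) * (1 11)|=3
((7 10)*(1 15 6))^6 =((1 15 6)(7 10))^6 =(15)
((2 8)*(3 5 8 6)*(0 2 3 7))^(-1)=(0 7 6 2)(3 8 5)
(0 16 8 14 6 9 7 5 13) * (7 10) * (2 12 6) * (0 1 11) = (0 16 8 14 2 12 6 9 10 7 5 13 1 11) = [16, 11, 12, 3, 4, 13, 9, 5, 14, 10, 7, 0, 6, 1, 2, 15, 8]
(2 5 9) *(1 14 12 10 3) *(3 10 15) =(1 14 12 15 3)(2 5 9) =[0, 14, 5, 1, 4, 9, 6, 7, 8, 2, 10, 11, 15, 13, 12, 3]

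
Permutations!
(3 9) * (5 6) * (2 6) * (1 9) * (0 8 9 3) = (0 8 9)(1 3)(2 6 5) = [8, 3, 6, 1, 4, 2, 5, 7, 9, 0]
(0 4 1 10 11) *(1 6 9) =(0 4 6 9 1 10 11) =[4, 10, 2, 3, 6, 5, 9, 7, 8, 1, 11, 0]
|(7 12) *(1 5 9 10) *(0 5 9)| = |(0 5)(1 9 10)(7 12)| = 6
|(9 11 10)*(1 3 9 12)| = |(1 3 9 11 10 12)| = 6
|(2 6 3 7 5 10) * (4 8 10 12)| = |(2 6 3 7 5 12 4 8 10)| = 9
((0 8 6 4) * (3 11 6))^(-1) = (0 4 6 11 3 8)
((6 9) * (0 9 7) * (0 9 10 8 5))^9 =(0 10 8 5)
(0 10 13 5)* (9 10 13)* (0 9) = [13, 1, 2, 3, 4, 9, 6, 7, 8, 10, 0, 11, 12, 5] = (0 13 5 9 10)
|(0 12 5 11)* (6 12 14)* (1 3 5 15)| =|(0 14 6 12 15 1 3 5 11)| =9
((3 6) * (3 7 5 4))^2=(3 7 4 6 5)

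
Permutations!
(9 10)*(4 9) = [0, 1, 2, 3, 9, 5, 6, 7, 8, 10, 4] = (4 9 10)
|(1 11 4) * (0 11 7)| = 5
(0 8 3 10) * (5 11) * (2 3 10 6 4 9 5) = (0 8 10)(2 3 6 4 9 5 11) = [8, 1, 3, 6, 9, 11, 4, 7, 10, 5, 0, 2]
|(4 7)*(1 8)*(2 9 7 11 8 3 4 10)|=20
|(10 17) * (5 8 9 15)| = 4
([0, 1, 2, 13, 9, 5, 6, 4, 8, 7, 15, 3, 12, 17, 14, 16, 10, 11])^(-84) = [0, 1, 2, 3, 4, 5, 6, 7, 8, 9, 10, 11, 12, 13, 14, 15, 16, 17]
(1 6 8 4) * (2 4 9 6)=(1 2 4)(6 8 9)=[0, 2, 4, 3, 1, 5, 8, 7, 9, 6]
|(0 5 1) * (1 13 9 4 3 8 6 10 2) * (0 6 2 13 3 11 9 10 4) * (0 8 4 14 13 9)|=40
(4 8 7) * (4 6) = (4 8 7 6) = [0, 1, 2, 3, 8, 5, 4, 6, 7]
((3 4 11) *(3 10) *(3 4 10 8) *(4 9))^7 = (3 10 9 4 11 8)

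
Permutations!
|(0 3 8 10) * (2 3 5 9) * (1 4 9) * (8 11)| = 10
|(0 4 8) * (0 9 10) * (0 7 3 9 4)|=4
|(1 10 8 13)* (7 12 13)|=|(1 10 8 7 12 13)|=6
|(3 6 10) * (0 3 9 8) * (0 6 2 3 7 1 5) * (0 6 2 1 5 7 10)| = |(0 10 9 8 2 3 1 7 5 6)| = 10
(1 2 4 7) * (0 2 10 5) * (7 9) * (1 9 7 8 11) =(0 2 4 7 9 8 11 1 10 5) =[2, 10, 4, 3, 7, 0, 6, 9, 11, 8, 5, 1]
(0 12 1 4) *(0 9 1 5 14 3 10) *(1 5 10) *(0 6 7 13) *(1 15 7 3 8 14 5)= (0 12 10 6 3 15 7 13)(1 4 9)(8 14)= [12, 4, 2, 15, 9, 5, 3, 13, 14, 1, 6, 11, 10, 0, 8, 7]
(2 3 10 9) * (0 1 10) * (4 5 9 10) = (10)(0 1 4 5 9 2 3) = [1, 4, 3, 0, 5, 9, 6, 7, 8, 2, 10]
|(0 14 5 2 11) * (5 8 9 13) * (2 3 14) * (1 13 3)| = 12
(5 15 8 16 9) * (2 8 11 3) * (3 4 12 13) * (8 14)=(2 14 8 16 9 5 15 11 4 12 13 3)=[0, 1, 14, 2, 12, 15, 6, 7, 16, 5, 10, 4, 13, 3, 8, 11, 9]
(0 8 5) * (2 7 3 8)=(0 2 7 3 8 5)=[2, 1, 7, 8, 4, 0, 6, 3, 5]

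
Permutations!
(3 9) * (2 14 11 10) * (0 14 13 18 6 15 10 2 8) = (0 14 11 2 13 18 6 15 10 8)(3 9) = [14, 1, 13, 9, 4, 5, 15, 7, 0, 3, 8, 2, 12, 18, 11, 10, 16, 17, 6]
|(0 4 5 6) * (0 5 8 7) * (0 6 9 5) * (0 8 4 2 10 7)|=|(0 2 10 7 6 8)(5 9)|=6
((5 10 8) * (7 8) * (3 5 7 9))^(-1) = (3 9 10 5)(7 8)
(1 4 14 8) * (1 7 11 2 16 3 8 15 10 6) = (1 4 14 15 10 6)(2 16 3 8 7 11) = [0, 4, 16, 8, 14, 5, 1, 11, 7, 9, 6, 2, 12, 13, 15, 10, 3]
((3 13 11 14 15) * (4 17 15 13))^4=((3 4 17 15)(11 14 13))^4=(17)(11 14 13)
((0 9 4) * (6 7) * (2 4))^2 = ((0 9 2 4)(6 7))^2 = (0 2)(4 9)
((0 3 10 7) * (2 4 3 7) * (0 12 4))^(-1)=(0 2 10 3 4 12 7)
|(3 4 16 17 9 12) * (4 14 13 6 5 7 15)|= 12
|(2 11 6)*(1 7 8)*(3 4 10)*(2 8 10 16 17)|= |(1 7 10 3 4 16 17 2 11 6 8)|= 11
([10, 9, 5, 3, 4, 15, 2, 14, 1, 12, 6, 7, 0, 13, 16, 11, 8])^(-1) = (0 12 9 1 8 16 14 7 11 15 5 2 6 10)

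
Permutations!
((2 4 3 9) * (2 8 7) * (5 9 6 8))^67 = (2 4 3 6 8 7)(5 9)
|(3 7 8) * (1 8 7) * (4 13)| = 6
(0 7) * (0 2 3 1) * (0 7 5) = (0 5)(1 7 2 3) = [5, 7, 3, 1, 4, 0, 6, 2]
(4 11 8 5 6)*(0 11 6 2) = (0 11 8 5 2)(4 6) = [11, 1, 0, 3, 6, 2, 4, 7, 5, 9, 10, 8]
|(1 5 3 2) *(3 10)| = |(1 5 10 3 2)| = 5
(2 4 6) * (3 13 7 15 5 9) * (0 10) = (0 10)(2 4 6)(3 13 7 15 5 9) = [10, 1, 4, 13, 6, 9, 2, 15, 8, 3, 0, 11, 12, 7, 14, 5]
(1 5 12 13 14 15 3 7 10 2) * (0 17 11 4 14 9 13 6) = (0 17 11 4 14 15 3 7 10 2 1 5 12 6)(9 13) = [17, 5, 1, 7, 14, 12, 0, 10, 8, 13, 2, 4, 6, 9, 15, 3, 16, 11]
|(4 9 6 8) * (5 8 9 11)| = 4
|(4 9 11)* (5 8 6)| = |(4 9 11)(5 8 6)| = 3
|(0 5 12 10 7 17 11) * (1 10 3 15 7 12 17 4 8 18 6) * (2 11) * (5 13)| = |(0 13 5 17 2 11)(1 10 12 3 15 7 4 8 18 6)| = 30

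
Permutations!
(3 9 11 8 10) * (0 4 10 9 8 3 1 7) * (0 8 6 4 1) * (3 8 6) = [1, 7, 2, 3, 10, 5, 4, 6, 9, 11, 0, 8] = (0 1 7 6 4 10)(8 9 11)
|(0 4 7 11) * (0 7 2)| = 6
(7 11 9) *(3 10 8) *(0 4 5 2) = [4, 1, 0, 10, 5, 2, 6, 11, 3, 7, 8, 9] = (0 4 5 2)(3 10 8)(7 11 9)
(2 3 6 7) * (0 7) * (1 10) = (0 7 2 3 6)(1 10) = [7, 10, 3, 6, 4, 5, 0, 2, 8, 9, 1]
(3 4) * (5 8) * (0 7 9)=(0 7 9)(3 4)(5 8)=[7, 1, 2, 4, 3, 8, 6, 9, 5, 0]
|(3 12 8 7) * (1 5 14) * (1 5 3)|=10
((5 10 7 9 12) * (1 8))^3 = ((1 8)(5 10 7 9 12))^3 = (1 8)(5 9 10 12 7)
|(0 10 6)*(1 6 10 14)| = 4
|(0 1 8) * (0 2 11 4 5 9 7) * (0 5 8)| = 12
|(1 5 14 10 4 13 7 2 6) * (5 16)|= |(1 16 5 14 10 4 13 7 2 6)|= 10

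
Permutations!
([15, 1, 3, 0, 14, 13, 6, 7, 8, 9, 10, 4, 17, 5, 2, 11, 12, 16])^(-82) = [11, 1, 0, 15, 2, 5, 6, 7, 8, 9, 10, 14, 16, 13, 3, 4, 17, 12]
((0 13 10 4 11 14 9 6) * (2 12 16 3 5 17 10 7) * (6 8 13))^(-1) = ((0 6)(2 12 16 3 5 17 10 4 11 14 9 8 13 7))^(-1) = (0 6)(2 7 13 8 9 14 11 4 10 17 5 3 16 12)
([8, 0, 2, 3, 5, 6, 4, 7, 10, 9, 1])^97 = (0 8 10 1)(4 5 6)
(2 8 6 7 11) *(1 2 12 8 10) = (1 2 10)(6 7 11 12 8) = [0, 2, 10, 3, 4, 5, 7, 11, 6, 9, 1, 12, 8]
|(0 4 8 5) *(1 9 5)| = |(0 4 8 1 9 5)| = 6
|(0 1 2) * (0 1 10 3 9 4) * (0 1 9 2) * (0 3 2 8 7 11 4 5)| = 30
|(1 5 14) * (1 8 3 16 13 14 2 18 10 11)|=30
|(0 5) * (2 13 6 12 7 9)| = 6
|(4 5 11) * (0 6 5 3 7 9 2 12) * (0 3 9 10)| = |(0 6 5 11 4 9 2 12 3 7 10)| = 11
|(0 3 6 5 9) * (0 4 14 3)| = |(3 6 5 9 4 14)| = 6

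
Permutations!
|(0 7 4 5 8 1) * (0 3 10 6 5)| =6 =|(0 7 4)(1 3 10 6 5 8)|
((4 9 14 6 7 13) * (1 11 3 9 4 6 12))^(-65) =((1 11 3 9 14 12)(6 7 13))^(-65) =(1 11 3 9 14 12)(6 7 13)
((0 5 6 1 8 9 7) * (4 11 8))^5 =((0 5 6 1 4 11 8 9 7))^5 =(0 11 5 8 6 9 1 7 4)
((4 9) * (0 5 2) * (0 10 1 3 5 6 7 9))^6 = (0 6 7 9 4)(1 3 5 2 10)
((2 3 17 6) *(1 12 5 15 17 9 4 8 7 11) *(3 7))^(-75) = ((1 12 5 15 17 6 2 7 11)(3 9 4 8))^(-75) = (1 2 15)(3 9 4 8)(5 11 6)(7 17 12)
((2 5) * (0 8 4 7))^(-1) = (0 7 4 8)(2 5)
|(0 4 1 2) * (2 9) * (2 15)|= 6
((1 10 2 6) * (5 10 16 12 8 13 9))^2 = (1 12 13 5 2)(6 16 8 9 10)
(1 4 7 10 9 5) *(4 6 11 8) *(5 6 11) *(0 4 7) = (0 4)(1 11 8 7 10 9 6 5) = [4, 11, 2, 3, 0, 1, 5, 10, 7, 6, 9, 8]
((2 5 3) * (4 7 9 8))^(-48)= ((2 5 3)(4 7 9 8))^(-48)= (9)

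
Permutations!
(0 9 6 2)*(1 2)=(0 9 6 1 2)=[9, 2, 0, 3, 4, 5, 1, 7, 8, 6]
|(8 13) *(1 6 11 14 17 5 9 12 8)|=10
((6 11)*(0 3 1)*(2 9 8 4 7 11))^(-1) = (0 1 3)(2 6 11 7 4 8 9) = ((0 3 1)(2 9 8 4 7 11 6))^(-1)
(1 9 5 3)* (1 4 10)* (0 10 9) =(0 10 1)(3 4 9 5) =[10, 0, 2, 4, 9, 3, 6, 7, 8, 5, 1]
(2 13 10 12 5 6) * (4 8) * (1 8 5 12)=(1 8 4 5 6 2 13 10)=[0, 8, 13, 3, 5, 6, 2, 7, 4, 9, 1, 11, 12, 10]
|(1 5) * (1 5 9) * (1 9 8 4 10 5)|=5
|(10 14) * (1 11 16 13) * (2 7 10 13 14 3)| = 20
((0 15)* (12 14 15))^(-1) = ((0 12 14 15))^(-1) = (0 15 14 12)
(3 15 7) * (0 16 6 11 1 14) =(0 16 6 11 1 14)(3 15 7) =[16, 14, 2, 15, 4, 5, 11, 3, 8, 9, 10, 1, 12, 13, 0, 7, 6]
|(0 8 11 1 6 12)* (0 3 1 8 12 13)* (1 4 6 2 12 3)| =30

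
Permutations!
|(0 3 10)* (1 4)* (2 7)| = 6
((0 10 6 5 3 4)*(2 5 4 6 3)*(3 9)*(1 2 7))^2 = (0 9 6)(1 5)(2 7)(3 4 10)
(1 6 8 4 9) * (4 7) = (1 6 8 7 4 9) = [0, 6, 2, 3, 9, 5, 8, 4, 7, 1]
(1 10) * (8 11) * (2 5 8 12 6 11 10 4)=(1 4 2 5 8 10)(6 11 12)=[0, 4, 5, 3, 2, 8, 11, 7, 10, 9, 1, 12, 6]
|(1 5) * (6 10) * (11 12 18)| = 6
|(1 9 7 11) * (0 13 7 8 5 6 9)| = |(0 13 7 11 1)(5 6 9 8)| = 20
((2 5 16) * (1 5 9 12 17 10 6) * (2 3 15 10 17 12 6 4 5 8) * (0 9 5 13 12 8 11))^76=((17)(0 9 6 1 11)(2 5 16 3 15 10 4 13 12 8))^76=(17)(0 9 6 1 11)(2 4 16 12 15)(3 8 10 5 13)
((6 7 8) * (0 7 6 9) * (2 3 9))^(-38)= ((0 7 8 2 3 9))^(-38)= (0 3 8)(2 7 9)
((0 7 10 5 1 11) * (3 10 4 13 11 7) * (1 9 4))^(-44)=(0 9)(3 4)(5 11)(10 13)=((0 3 10 5 9 4 13 11)(1 7))^(-44)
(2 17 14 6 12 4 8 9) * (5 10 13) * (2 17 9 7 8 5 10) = [0, 1, 9, 3, 5, 2, 12, 8, 7, 17, 13, 11, 4, 10, 6, 15, 16, 14] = (2 9 17 14 6 12 4 5)(7 8)(10 13)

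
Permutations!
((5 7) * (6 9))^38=(9)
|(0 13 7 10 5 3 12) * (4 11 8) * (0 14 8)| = 11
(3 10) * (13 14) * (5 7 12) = (3 10)(5 7 12)(13 14) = [0, 1, 2, 10, 4, 7, 6, 12, 8, 9, 3, 11, 5, 14, 13]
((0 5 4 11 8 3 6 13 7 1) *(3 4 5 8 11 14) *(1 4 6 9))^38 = (0 9 14 7 6)(1 3 4 13 8)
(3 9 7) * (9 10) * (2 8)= [0, 1, 8, 10, 4, 5, 6, 3, 2, 7, 9]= (2 8)(3 10 9 7)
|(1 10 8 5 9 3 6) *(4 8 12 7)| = 10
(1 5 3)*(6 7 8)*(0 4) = [4, 5, 2, 1, 0, 3, 7, 8, 6] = (0 4)(1 5 3)(6 7 8)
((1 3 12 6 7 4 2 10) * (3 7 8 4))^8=((1 7 3 12 6 8 4 2 10))^8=(1 10 2 4 8 6 12 3 7)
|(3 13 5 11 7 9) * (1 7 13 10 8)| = |(1 7 9 3 10 8)(5 11 13)| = 6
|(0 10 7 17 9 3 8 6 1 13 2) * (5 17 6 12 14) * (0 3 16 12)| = 18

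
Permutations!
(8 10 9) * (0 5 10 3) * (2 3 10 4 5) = (0 2 3)(4 5)(8 10 9) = [2, 1, 3, 0, 5, 4, 6, 7, 10, 8, 9]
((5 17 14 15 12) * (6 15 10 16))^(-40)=(17)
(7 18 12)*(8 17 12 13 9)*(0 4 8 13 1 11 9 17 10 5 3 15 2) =[4, 11, 0, 15, 8, 3, 6, 18, 10, 13, 5, 9, 7, 17, 14, 2, 16, 12, 1] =(0 4 8 10 5 3 15 2)(1 11 9 13 17 12 7 18)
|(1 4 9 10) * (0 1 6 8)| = |(0 1 4 9 10 6 8)| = 7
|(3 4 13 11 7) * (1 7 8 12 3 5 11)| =|(1 7 5 11 8 12 3 4 13)| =9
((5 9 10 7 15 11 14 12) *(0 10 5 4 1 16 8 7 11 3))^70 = (0 15 8 1 12 11)(3 7 16 4 14 10)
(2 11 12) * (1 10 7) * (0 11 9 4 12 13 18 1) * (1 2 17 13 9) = (0 11 9 4 12 17 13 18 2 1 10 7) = [11, 10, 1, 3, 12, 5, 6, 0, 8, 4, 7, 9, 17, 18, 14, 15, 16, 13, 2]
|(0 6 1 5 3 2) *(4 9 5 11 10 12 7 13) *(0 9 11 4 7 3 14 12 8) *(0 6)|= 6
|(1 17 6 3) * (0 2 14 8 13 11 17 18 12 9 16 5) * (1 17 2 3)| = |(0 3 17 6 1 18 12 9 16 5)(2 14 8 13 11)| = 10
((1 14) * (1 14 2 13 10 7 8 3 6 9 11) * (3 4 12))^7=(14)(1 12 13 6 7 11 4 2 3 10 9 8)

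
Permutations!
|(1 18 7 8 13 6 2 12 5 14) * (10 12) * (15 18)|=12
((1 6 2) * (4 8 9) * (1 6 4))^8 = ((1 4 8 9)(2 6))^8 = (9)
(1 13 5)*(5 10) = [0, 13, 2, 3, 4, 1, 6, 7, 8, 9, 5, 11, 12, 10] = (1 13 10 5)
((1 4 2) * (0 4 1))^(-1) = (0 2 4)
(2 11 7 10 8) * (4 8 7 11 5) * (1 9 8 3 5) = (11)(1 9 8 2)(3 5 4)(7 10) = [0, 9, 1, 5, 3, 4, 6, 10, 2, 8, 7, 11]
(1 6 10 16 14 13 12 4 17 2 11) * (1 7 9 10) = [0, 6, 11, 3, 17, 5, 1, 9, 8, 10, 16, 7, 4, 12, 13, 15, 14, 2] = (1 6)(2 11 7 9 10 16 14 13 12 4 17)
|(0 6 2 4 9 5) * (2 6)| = 5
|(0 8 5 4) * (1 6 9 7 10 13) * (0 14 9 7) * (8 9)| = 20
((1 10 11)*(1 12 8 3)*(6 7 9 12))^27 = (12)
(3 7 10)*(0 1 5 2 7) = [1, 5, 7, 0, 4, 2, 6, 10, 8, 9, 3] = (0 1 5 2 7 10 3)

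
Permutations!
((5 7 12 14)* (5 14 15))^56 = (15)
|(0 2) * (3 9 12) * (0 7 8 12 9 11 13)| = 8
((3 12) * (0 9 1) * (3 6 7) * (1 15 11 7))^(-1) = ((0 9 15 11 7 3 12 6 1))^(-1) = (0 1 6 12 3 7 11 15 9)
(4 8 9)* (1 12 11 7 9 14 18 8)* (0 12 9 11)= (0 12)(1 9 4)(7 11)(8 14 18)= [12, 9, 2, 3, 1, 5, 6, 11, 14, 4, 10, 7, 0, 13, 18, 15, 16, 17, 8]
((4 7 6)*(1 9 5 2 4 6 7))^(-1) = (1 4 2 5 9)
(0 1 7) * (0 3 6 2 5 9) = (0 1 7 3 6 2 5 9) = [1, 7, 5, 6, 4, 9, 2, 3, 8, 0]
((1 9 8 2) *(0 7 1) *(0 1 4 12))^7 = (0 12 4 7)(1 2 8 9)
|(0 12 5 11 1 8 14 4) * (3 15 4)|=|(0 12 5 11 1 8 14 3 15 4)|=10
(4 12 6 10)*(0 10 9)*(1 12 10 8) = (0 8 1 12 6 9)(4 10) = [8, 12, 2, 3, 10, 5, 9, 7, 1, 0, 4, 11, 6]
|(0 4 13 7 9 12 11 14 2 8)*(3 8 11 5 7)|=|(0 4 13 3 8)(2 11 14)(5 7 9 12)|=60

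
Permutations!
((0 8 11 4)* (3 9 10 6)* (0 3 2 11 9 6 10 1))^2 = ((0 8 9 1)(2 11 4 3 6))^2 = (0 9)(1 8)(2 4 6 11 3)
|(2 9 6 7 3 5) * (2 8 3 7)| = |(2 9 6)(3 5 8)| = 3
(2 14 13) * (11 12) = (2 14 13)(11 12) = [0, 1, 14, 3, 4, 5, 6, 7, 8, 9, 10, 12, 11, 2, 13]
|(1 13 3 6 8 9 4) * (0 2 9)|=9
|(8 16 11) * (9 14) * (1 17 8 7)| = |(1 17 8 16 11 7)(9 14)| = 6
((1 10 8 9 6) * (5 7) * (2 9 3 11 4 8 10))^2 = (1 9)(2 6)(3 4)(8 11)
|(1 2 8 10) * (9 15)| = |(1 2 8 10)(9 15)| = 4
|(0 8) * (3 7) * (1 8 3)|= 5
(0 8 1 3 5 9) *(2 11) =(0 8 1 3 5 9)(2 11) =[8, 3, 11, 5, 4, 9, 6, 7, 1, 0, 10, 2]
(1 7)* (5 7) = [0, 5, 2, 3, 4, 7, 6, 1] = (1 5 7)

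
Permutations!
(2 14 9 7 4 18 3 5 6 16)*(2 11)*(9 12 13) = (2 14 12 13 9 7 4 18 3 5 6 16 11) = [0, 1, 14, 5, 18, 6, 16, 4, 8, 7, 10, 2, 13, 9, 12, 15, 11, 17, 3]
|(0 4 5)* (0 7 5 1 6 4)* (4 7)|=5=|(1 6 7 5 4)|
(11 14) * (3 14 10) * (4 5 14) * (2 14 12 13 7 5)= (2 14 11 10 3 4)(5 12 13 7)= [0, 1, 14, 4, 2, 12, 6, 5, 8, 9, 3, 10, 13, 7, 11]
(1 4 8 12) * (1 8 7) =(1 4 7)(8 12) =[0, 4, 2, 3, 7, 5, 6, 1, 12, 9, 10, 11, 8]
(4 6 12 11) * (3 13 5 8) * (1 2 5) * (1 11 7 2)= (2 5 8 3 13 11 4 6 12 7)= [0, 1, 5, 13, 6, 8, 12, 2, 3, 9, 10, 4, 7, 11]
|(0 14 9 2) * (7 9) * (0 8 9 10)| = |(0 14 7 10)(2 8 9)| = 12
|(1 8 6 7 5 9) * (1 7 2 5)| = 7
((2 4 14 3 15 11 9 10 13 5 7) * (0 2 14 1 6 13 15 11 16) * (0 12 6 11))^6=(0 10 5 4 16 14 11 6)(1 12 3 9 13 2 15 7)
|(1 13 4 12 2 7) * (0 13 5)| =|(0 13 4 12 2 7 1 5)| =8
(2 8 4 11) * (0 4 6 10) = (0 4 11 2 8 6 10) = [4, 1, 8, 3, 11, 5, 10, 7, 6, 9, 0, 2]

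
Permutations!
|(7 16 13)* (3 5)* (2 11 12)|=6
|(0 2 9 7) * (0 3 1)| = |(0 2 9 7 3 1)| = 6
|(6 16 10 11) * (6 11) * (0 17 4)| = 3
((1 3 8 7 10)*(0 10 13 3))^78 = (3 7)(8 13)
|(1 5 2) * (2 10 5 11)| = |(1 11 2)(5 10)| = 6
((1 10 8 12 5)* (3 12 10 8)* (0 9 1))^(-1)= ((0 9 1 8 10 3 12 5))^(-1)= (0 5 12 3 10 8 1 9)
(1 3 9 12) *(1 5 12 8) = (1 3 9 8)(5 12) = [0, 3, 2, 9, 4, 12, 6, 7, 1, 8, 10, 11, 5]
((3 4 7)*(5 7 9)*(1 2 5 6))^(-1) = (1 6 9 4 3 7 5 2)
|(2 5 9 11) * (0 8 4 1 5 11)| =|(0 8 4 1 5 9)(2 11)| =6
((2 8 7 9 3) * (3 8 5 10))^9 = ((2 5 10 3)(7 9 8))^9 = (2 5 10 3)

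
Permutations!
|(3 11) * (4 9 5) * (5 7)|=4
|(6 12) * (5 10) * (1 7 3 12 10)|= 7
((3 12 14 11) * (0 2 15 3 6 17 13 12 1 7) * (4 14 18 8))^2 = ((0 2 15 3 1 7)(4 14 11 6 17 13 12 18 8))^2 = (0 15 1)(2 3 7)(4 11 17 12 8 14 6 13 18)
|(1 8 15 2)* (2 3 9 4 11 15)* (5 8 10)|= 5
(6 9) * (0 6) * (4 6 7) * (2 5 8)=[7, 1, 5, 3, 6, 8, 9, 4, 2, 0]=(0 7 4 6 9)(2 5 8)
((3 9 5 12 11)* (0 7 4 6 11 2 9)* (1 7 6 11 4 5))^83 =(0 11 6 3 4)(1 9 2 12 5 7)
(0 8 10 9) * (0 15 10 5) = (0 8 5)(9 15 10) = [8, 1, 2, 3, 4, 0, 6, 7, 5, 15, 9, 11, 12, 13, 14, 10]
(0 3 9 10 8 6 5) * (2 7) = (0 3 9 10 8 6 5)(2 7) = [3, 1, 7, 9, 4, 0, 5, 2, 6, 10, 8]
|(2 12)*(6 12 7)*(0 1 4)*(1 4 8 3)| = 12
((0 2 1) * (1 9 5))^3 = (0 5 2 1 9) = ((0 2 9 5 1))^3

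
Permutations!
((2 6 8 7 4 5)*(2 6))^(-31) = (4 7 8 6 5)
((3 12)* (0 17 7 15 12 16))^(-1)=(0 16 3 12 15 7 17)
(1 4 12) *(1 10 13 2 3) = (1 4 12 10 13 2 3) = [0, 4, 3, 1, 12, 5, 6, 7, 8, 9, 13, 11, 10, 2]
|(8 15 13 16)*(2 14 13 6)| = 7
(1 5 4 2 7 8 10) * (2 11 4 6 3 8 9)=(1 5 6 3 8 10)(2 7 9)(4 11)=[0, 5, 7, 8, 11, 6, 3, 9, 10, 2, 1, 4]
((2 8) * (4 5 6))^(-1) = ((2 8)(4 5 6))^(-1) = (2 8)(4 6 5)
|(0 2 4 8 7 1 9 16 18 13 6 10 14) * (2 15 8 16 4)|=|(0 15 8 7 1 9 4 16 18 13 6 10 14)|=13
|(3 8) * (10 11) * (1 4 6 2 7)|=10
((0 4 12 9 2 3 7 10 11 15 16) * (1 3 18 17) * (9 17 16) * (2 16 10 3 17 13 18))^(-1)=(0 16 9 15 11 10 18 13 12 4)(1 17)(3 7)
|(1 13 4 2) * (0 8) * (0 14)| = |(0 8 14)(1 13 4 2)| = 12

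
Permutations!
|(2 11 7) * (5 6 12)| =3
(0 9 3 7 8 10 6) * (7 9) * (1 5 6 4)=(0 7 8 10 4 1 5 6)(3 9)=[7, 5, 2, 9, 1, 6, 0, 8, 10, 3, 4]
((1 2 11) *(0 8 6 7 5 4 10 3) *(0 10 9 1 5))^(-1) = ((0 8 6 7)(1 2 11 5 4 9)(3 10))^(-1) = (0 7 6 8)(1 9 4 5 11 2)(3 10)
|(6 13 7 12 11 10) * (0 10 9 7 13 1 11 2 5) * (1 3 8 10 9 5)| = 8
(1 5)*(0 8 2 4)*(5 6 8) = (0 5 1 6 8 2 4) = [5, 6, 4, 3, 0, 1, 8, 7, 2]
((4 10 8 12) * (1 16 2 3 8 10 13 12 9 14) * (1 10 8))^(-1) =((1 16 2 3)(4 13 12)(8 9 14 10))^(-1) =(1 3 2 16)(4 12 13)(8 10 14 9)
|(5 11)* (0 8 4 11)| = |(0 8 4 11 5)| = 5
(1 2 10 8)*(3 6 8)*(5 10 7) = [0, 2, 7, 6, 4, 10, 8, 5, 1, 9, 3] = (1 2 7 5 10 3 6 8)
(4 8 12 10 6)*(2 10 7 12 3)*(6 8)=(2 10 8 3)(4 6)(7 12)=[0, 1, 10, 2, 6, 5, 4, 12, 3, 9, 8, 11, 7]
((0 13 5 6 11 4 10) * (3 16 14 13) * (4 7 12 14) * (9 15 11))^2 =(0 16 10 3 4)(5 9 11 12 13 6 15 7 14)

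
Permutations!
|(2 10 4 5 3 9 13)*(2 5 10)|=|(3 9 13 5)(4 10)|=4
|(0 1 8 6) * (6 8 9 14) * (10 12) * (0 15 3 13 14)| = |(0 1 9)(3 13 14 6 15)(10 12)| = 30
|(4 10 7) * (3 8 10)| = |(3 8 10 7 4)| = 5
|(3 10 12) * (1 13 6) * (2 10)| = |(1 13 6)(2 10 12 3)| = 12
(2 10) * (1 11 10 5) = (1 11 10 2 5) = [0, 11, 5, 3, 4, 1, 6, 7, 8, 9, 2, 10]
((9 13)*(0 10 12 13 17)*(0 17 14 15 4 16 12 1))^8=(17)(0 1 10)(4 16 12 13 9 14 15)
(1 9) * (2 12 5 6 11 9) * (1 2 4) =(1 4)(2 12 5 6 11 9) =[0, 4, 12, 3, 1, 6, 11, 7, 8, 2, 10, 9, 5]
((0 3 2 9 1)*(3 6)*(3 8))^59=((0 6 8 3 2 9 1))^59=(0 3 1 8 9 6 2)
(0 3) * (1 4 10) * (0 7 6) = [3, 4, 2, 7, 10, 5, 0, 6, 8, 9, 1] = (0 3 7 6)(1 4 10)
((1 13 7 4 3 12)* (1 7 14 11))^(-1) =(1 11 14 13)(3 4 7 12)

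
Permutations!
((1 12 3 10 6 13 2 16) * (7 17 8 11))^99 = ((1 12 3 10 6 13 2 16)(7 17 8 11))^99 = (1 10 2 12 6 16 3 13)(7 11 8 17)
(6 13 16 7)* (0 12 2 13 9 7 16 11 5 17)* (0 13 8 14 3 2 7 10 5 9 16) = (0 12 7 6 16)(2 8 14 3)(5 17 13 11 9 10) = [12, 1, 8, 2, 4, 17, 16, 6, 14, 10, 5, 9, 7, 11, 3, 15, 0, 13]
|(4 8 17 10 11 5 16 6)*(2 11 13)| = |(2 11 5 16 6 4 8 17 10 13)| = 10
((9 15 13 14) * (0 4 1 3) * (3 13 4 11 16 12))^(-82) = (0 12 11 3 16)(1 14 15)(4 13 9)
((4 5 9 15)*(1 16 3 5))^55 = ((1 16 3 5 9 15 4))^55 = (1 4 15 9 5 3 16)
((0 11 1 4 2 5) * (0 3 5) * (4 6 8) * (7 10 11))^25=((0 7 10 11 1 6 8 4 2)(3 5))^25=(0 4 6 11 7 2 8 1 10)(3 5)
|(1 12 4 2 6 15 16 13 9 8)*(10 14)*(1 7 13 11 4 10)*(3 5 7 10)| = 30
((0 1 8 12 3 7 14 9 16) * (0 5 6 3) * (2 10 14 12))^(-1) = (0 12 7 3 6 5 16 9 14 10 2 8 1)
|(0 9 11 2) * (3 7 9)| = |(0 3 7 9 11 2)| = 6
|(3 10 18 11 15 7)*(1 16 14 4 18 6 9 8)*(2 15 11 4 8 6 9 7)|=|(1 16 14 8)(2 15)(3 10 9 6 7)(4 18)|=20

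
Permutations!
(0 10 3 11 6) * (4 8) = (0 10 3 11 6)(4 8) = [10, 1, 2, 11, 8, 5, 0, 7, 4, 9, 3, 6]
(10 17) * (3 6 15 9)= (3 6 15 9)(10 17)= [0, 1, 2, 6, 4, 5, 15, 7, 8, 3, 17, 11, 12, 13, 14, 9, 16, 10]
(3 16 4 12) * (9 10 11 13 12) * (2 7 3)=(2 7 3 16 4 9 10 11 13 12)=[0, 1, 7, 16, 9, 5, 6, 3, 8, 10, 11, 13, 2, 12, 14, 15, 4]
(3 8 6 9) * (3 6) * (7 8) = (3 7 8)(6 9) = [0, 1, 2, 7, 4, 5, 9, 8, 3, 6]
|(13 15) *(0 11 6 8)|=|(0 11 6 8)(13 15)|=4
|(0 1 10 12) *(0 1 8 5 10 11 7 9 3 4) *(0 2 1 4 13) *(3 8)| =30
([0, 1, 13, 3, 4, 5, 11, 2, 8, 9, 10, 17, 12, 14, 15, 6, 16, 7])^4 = (2 6)(7 15)(11 13)(14 17)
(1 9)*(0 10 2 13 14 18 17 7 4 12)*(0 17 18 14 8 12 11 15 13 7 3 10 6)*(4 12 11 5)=(18)(0 6)(1 9)(2 7 12 17 3 10)(4 5)(8 11 15 13)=[6, 9, 7, 10, 5, 4, 0, 12, 11, 1, 2, 15, 17, 8, 14, 13, 16, 3, 18]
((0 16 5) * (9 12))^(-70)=(0 5 16)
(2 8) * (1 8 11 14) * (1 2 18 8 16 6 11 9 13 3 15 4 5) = [0, 16, 9, 15, 5, 1, 11, 7, 18, 13, 10, 14, 12, 3, 2, 4, 6, 17, 8] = (1 16 6 11 14 2 9 13 3 15 4 5)(8 18)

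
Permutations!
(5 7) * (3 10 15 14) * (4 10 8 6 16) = (3 8 6 16 4 10 15 14)(5 7) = [0, 1, 2, 8, 10, 7, 16, 5, 6, 9, 15, 11, 12, 13, 3, 14, 4]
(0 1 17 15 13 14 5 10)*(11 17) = [1, 11, 2, 3, 4, 10, 6, 7, 8, 9, 0, 17, 12, 14, 5, 13, 16, 15] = (0 1 11 17 15 13 14 5 10)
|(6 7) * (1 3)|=2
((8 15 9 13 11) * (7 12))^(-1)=((7 12)(8 15 9 13 11))^(-1)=(7 12)(8 11 13 9 15)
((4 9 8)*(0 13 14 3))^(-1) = ((0 13 14 3)(4 9 8))^(-1) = (0 3 14 13)(4 8 9)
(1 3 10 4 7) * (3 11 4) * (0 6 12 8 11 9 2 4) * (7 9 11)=[6, 11, 4, 10, 9, 5, 12, 1, 7, 2, 3, 0, 8]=(0 6 12 8 7 1 11)(2 4 9)(3 10)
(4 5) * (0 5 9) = (0 5 4 9) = [5, 1, 2, 3, 9, 4, 6, 7, 8, 0]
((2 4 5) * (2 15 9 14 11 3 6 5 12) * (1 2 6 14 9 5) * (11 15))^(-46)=(1 6 12 4 2)(3 11 5 15 14)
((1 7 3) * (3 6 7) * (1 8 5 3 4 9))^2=((1 4 9)(3 8 5)(6 7))^2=(1 9 4)(3 5 8)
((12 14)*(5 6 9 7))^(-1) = ((5 6 9 7)(12 14))^(-1) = (5 7 9 6)(12 14)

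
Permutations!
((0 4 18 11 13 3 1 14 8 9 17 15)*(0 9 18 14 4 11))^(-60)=((0 11 13 3 1 4 14 8 18)(9 17 15))^(-60)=(0 3 14)(1 8 11)(4 18 13)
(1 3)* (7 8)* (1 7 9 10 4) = (1 3 7 8 9 10 4) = [0, 3, 2, 7, 1, 5, 6, 8, 9, 10, 4]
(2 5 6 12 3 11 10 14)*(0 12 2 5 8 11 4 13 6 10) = (0 12 3 4 13 6 2 8 11)(5 10 14) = [12, 1, 8, 4, 13, 10, 2, 7, 11, 9, 14, 0, 3, 6, 5]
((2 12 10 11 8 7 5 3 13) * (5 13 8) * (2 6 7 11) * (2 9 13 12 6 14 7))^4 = ((2 6)(3 8 11 5)(7 12 10 9 13 14))^4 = (7 13 10)(9 12 14)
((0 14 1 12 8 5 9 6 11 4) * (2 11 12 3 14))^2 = (0 11)(1 14 3)(2 4)(5 6 8 9 12)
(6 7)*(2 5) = [0, 1, 5, 3, 4, 2, 7, 6] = (2 5)(6 7)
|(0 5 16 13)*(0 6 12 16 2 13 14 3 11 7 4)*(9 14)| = |(0 5 2 13 6 12 16 9 14 3 11 7 4)| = 13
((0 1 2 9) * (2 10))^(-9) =(0 1 10 2 9)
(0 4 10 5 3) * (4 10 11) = (0 10 5 3)(4 11) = [10, 1, 2, 0, 11, 3, 6, 7, 8, 9, 5, 4]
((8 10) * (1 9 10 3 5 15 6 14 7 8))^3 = (3 6 8 15 7 5 14)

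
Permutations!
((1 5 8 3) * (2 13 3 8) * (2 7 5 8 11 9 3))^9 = ((1 8 11 9 3)(2 13)(5 7))^9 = (1 3 9 11 8)(2 13)(5 7)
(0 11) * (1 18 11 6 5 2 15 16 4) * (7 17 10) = (0 6 5 2 15 16 4 1 18 11)(7 17 10) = [6, 18, 15, 3, 1, 2, 5, 17, 8, 9, 7, 0, 12, 13, 14, 16, 4, 10, 11]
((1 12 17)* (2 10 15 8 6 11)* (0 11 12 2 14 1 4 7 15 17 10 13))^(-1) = ((0 11 14 1 2 13)(4 7 15 8 6 12 10 17))^(-1) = (0 13 2 1 14 11)(4 17 10 12 6 8 15 7)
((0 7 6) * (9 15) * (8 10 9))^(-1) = (0 6 7)(8 15 9 10)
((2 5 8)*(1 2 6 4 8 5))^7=((1 2)(4 8 6))^7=(1 2)(4 8 6)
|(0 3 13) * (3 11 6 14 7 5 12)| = |(0 11 6 14 7 5 12 3 13)| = 9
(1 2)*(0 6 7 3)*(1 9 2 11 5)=[6, 11, 9, 0, 4, 1, 7, 3, 8, 2, 10, 5]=(0 6 7 3)(1 11 5)(2 9)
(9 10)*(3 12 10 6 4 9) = (3 12 10)(4 9 6) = [0, 1, 2, 12, 9, 5, 4, 7, 8, 6, 3, 11, 10]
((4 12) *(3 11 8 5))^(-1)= ((3 11 8 5)(4 12))^(-1)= (3 5 8 11)(4 12)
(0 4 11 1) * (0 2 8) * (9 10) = (0 4 11 1 2 8)(9 10) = [4, 2, 8, 3, 11, 5, 6, 7, 0, 10, 9, 1]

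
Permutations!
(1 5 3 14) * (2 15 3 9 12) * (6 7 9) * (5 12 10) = (1 12 2 15 3 14)(5 6 7 9 10) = [0, 12, 15, 14, 4, 6, 7, 9, 8, 10, 5, 11, 2, 13, 1, 3]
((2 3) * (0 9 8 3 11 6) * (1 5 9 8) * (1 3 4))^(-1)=(0 6 11 2 3 9 5 1 4 8)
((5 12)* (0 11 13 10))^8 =(13)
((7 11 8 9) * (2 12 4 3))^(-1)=(2 3 4 12)(7 9 8 11)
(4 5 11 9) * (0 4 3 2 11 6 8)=[4, 1, 11, 2, 5, 6, 8, 7, 0, 3, 10, 9]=(0 4 5 6 8)(2 11 9 3)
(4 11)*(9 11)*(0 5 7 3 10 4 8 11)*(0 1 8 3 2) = (0 5 7 2)(1 8 11 3 10 4 9) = [5, 8, 0, 10, 9, 7, 6, 2, 11, 1, 4, 3]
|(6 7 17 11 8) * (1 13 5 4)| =|(1 13 5 4)(6 7 17 11 8)| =20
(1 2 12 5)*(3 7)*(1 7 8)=[0, 2, 12, 8, 4, 7, 6, 3, 1, 9, 10, 11, 5]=(1 2 12 5 7 3 8)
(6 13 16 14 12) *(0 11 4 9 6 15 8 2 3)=[11, 1, 3, 0, 9, 5, 13, 7, 2, 6, 10, 4, 15, 16, 12, 8, 14]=(0 11 4 9 6 13 16 14 12 15 8 2 3)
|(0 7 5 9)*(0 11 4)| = |(0 7 5 9 11 4)| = 6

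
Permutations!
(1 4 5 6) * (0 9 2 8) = (0 9 2 8)(1 4 5 6) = [9, 4, 8, 3, 5, 6, 1, 7, 0, 2]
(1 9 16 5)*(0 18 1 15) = (0 18 1 9 16 5 15) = [18, 9, 2, 3, 4, 15, 6, 7, 8, 16, 10, 11, 12, 13, 14, 0, 5, 17, 1]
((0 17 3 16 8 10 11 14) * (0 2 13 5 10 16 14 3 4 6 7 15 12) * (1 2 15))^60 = (17)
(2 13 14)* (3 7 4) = (2 13 14)(3 7 4) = [0, 1, 13, 7, 3, 5, 6, 4, 8, 9, 10, 11, 12, 14, 2]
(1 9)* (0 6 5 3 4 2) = [6, 9, 0, 4, 2, 3, 5, 7, 8, 1] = (0 6 5 3 4 2)(1 9)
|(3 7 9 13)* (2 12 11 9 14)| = 8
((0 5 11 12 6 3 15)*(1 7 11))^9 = ((0 5 1 7 11 12 6 3 15))^9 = (15)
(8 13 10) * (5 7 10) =(5 7 10 8 13) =[0, 1, 2, 3, 4, 7, 6, 10, 13, 9, 8, 11, 12, 5]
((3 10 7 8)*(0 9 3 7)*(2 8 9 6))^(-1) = ((0 6 2 8 7 9 3 10))^(-1) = (0 10 3 9 7 8 2 6)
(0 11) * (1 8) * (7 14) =(0 11)(1 8)(7 14) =[11, 8, 2, 3, 4, 5, 6, 14, 1, 9, 10, 0, 12, 13, 7]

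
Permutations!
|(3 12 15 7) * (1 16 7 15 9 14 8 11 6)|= 10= |(1 16 7 3 12 9 14 8 11 6)|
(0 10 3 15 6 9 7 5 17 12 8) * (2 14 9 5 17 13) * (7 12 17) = (17)(0 10 3 15 6 5 13 2 14 9 12 8) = [10, 1, 14, 15, 4, 13, 5, 7, 0, 12, 3, 11, 8, 2, 9, 6, 16, 17]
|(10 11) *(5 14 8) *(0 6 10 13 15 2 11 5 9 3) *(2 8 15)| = |(0 6 10 5 14 15 8 9 3)(2 11 13)| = 9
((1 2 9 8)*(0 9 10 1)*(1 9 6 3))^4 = (0 2)(1 8)(3 9)(6 10)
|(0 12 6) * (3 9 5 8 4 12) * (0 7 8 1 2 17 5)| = 60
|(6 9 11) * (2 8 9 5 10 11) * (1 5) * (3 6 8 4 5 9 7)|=|(1 9 2 4 5 10 11 8 7 3 6)|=11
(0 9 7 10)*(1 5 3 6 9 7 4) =(0 7 10)(1 5 3 6 9 4) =[7, 5, 2, 6, 1, 3, 9, 10, 8, 4, 0]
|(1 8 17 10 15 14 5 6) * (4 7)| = 8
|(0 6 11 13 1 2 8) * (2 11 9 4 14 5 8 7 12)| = |(0 6 9 4 14 5 8)(1 11 13)(2 7 12)| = 21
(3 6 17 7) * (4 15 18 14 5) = (3 6 17 7)(4 15 18 14 5) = [0, 1, 2, 6, 15, 4, 17, 3, 8, 9, 10, 11, 12, 13, 5, 18, 16, 7, 14]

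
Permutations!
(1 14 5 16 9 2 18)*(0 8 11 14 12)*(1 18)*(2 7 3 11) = (18)(0 8 2 1 12)(3 11 14 5 16 9 7) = [8, 12, 1, 11, 4, 16, 6, 3, 2, 7, 10, 14, 0, 13, 5, 15, 9, 17, 18]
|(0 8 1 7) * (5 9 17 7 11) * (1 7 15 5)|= 12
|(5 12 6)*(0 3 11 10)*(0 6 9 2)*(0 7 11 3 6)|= 9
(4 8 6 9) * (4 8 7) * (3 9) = [0, 1, 2, 9, 7, 5, 3, 4, 6, 8] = (3 9 8 6)(4 7)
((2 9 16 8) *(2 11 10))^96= ((2 9 16 8 11 10))^96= (16)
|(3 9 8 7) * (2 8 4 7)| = 4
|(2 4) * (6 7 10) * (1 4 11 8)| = 15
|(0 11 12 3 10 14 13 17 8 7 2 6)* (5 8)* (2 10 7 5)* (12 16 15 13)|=|(0 11 16 15 13 17 2 6)(3 7 10 14 12)(5 8)|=40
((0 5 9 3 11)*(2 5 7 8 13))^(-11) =(0 3 5 13 7 11 9 2 8)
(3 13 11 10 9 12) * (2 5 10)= (2 5 10 9 12 3 13 11)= [0, 1, 5, 13, 4, 10, 6, 7, 8, 12, 9, 2, 3, 11]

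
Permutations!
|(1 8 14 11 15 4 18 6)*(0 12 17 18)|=|(0 12 17 18 6 1 8 14 11 15 4)|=11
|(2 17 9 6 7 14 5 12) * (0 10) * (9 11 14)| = |(0 10)(2 17 11 14 5 12)(6 7 9)| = 6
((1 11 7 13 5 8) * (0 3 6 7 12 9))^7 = ((0 3 6 7 13 5 8 1 11 12 9))^7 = (0 1 7 9 8 6 12 5 3 11 13)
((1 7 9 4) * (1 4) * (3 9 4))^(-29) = (1 7 4 3 9)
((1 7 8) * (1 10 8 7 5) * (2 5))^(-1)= (1 5 2)(8 10)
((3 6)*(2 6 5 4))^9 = (2 4 5 3 6) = ((2 6 3 5 4))^9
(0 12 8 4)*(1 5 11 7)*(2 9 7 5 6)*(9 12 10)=(0 10 9 7 1 6 2 12 8 4)(5 11)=[10, 6, 12, 3, 0, 11, 2, 1, 4, 7, 9, 5, 8]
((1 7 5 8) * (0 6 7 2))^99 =(0 6 7 5 8 1 2)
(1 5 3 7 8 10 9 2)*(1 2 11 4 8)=(1 5 3 7)(4 8 10 9 11)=[0, 5, 2, 7, 8, 3, 6, 1, 10, 11, 9, 4]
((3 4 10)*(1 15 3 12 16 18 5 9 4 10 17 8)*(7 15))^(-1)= (1 8 17 4 9 5 18 16 12 10 3 15 7)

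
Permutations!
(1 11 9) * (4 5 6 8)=[0, 11, 2, 3, 5, 6, 8, 7, 4, 1, 10, 9]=(1 11 9)(4 5 6 8)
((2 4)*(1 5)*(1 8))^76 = (1 5 8)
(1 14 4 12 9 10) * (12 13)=(1 14 4 13 12 9 10)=[0, 14, 2, 3, 13, 5, 6, 7, 8, 10, 1, 11, 9, 12, 4]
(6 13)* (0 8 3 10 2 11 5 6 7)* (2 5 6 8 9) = (0 9 2 11 6 13 7)(3 10 5 8) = [9, 1, 11, 10, 4, 8, 13, 0, 3, 2, 5, 6, 12, 7]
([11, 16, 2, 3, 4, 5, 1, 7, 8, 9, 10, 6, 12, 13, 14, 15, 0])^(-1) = (0 16 1 6 11)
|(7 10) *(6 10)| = |(6 10 7)| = 3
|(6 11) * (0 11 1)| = 4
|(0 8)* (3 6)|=|(0 8)(3 6)|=2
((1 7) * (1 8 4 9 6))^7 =((1 7 8 4 9 6))^7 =(1 7 8 4 9 6)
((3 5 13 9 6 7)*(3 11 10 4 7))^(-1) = ((3 5 13 9 6)(4 7 11 10))^(-1) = (3 6 9 13 5)(4 10 11 7)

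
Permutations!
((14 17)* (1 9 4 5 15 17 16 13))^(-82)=(1 13 16 14 17 15 5 4 9)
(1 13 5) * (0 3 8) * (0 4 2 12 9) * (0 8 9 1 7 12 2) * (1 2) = (0 3 9 8 4)(1 13 5 7 12 2) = [3, 13, 1, 9, 0, 7, 6, 12, 4, 8, 10, 11, 2, 5]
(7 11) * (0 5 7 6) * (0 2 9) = [5, 1, 9, 3, 4, 7, 2, 11, 8, 0, 10, 6] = (0 5 7 11 6 2 9)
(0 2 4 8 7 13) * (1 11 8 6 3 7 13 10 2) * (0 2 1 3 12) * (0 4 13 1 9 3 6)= (0 6 12 4)(1 11 8)(2 13)(3 7 10 9)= [6, 11, 13, 7, 0, 5, 12, 10, 1, 3, 9, 8, 4, 2]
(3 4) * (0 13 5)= (0 13 5)(3 4)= [13, 1, 2, 4, 3, 0, 6, 7, 8, 9, 10, 11, 12, 5]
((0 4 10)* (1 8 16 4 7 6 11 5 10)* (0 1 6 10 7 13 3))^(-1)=(0 3 13)(1 10 7 5 11 6 4 16 8)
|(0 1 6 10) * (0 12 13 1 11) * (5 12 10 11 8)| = 8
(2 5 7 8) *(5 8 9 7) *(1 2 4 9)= (1 2 8 4 9 7)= [0, 2, 8, 3, 9, 5, 6, 1, 4, 7]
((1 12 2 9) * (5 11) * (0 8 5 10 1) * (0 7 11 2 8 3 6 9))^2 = (0 6 7 10 12 5)(1 8 2 3 9 11) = ((0 3 6 9 7 11 10 1 12 8 5 2))^2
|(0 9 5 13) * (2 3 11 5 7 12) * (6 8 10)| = 9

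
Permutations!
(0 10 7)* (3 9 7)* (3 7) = [10, 1, 2, 9, 4, 5, 6, 0, 8, 3, 7] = (0 10 7)(3 9)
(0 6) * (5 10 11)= (0 6)(5 10 11)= [6, 1, 2, 3, 4, 10, 0, 7, 8, 9, 11, 5]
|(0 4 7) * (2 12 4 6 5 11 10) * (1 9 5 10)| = 28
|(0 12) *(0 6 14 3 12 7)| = 4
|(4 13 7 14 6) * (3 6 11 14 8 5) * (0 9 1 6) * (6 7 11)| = 35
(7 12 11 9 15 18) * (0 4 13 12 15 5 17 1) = (0 4 13 12 11 9 5 17 1)(7 15 18) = [4, 0, 2, 3, 13, 17, 6, 15, 8, 5, 10, 9, 11, 12, 14, 18, 16, 1, 7]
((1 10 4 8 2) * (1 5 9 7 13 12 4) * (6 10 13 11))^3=(1 4 5 11)(2 7 10 12)(6 13 8 9)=((1 13 12 4 8 2 5 9 7 11 6 10))^3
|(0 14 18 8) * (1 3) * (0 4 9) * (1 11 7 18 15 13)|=|(0 14 15 13 1 3 11 7 18 8 4 9)|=12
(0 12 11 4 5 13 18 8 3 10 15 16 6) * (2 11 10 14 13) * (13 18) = (0 12 10 15 16 6)(2 11 4 5)(3 14 18 8) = [12, 1, 11, 14, 5, 2, 0, 7, 3, 9, 15, 4, 10, 13, 18, 16, 6, 17, 8]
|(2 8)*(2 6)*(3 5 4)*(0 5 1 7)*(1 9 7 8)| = |(0 5 4 3 9 7)(1 8 6 2)| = 12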